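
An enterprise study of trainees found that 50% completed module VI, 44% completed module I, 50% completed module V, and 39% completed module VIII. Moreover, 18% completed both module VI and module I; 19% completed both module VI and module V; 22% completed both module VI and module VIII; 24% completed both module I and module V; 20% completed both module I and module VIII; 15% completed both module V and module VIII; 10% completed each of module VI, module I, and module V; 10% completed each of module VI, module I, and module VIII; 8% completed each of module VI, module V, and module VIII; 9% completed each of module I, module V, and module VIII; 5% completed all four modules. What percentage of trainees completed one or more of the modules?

97%

P(union) = 50 + 44 + 50 + 39 − 18 − 19 − 22 − 24 − 20 − 15 + 10 + 10 + 8 + 9 − 5 = 97%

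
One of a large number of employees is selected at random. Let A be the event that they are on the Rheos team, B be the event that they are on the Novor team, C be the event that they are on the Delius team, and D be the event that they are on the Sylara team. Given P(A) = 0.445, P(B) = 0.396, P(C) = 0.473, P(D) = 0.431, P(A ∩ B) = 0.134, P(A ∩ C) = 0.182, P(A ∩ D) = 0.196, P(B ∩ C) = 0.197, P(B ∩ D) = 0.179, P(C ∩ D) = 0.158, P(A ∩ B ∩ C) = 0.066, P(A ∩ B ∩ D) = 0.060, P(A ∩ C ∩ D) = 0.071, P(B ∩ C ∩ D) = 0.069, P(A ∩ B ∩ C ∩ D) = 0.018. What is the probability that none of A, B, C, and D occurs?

0.053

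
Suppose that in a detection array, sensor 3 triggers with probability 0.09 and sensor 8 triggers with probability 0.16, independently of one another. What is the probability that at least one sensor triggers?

0.2356

Since the events are independent, P(none) is the product of the individual non-occurrence probabilities.
P(none) = (1 − 0.09) × (1 − 0.16) = 0.91 × 0.84 = 0.7644
P(at least one) = 1 − 0.7644 = 0.2356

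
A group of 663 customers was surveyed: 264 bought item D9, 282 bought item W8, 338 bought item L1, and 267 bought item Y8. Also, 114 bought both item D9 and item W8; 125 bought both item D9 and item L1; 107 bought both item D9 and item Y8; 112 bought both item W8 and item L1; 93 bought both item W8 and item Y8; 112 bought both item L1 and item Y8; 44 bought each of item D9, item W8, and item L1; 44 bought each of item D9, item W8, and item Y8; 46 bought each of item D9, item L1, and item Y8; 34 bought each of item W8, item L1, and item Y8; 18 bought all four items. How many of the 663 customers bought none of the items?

Using inclusion–exclusion:
|union| = 264 + 282 + 338 + 267 − 114 − 125 − 107 − 112 − 93 − 112 + 44 + 44 + 46 + 34 − 18 = 638
None: 663 − 638 = 25

25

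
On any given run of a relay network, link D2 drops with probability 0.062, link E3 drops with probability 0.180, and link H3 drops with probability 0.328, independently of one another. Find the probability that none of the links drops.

P(none) = (1 − 0.062) × (1 − 0.180) × (1 − 0.328) = 0.938 × 0.820 × 0.672 = 0.51687552

0.51687552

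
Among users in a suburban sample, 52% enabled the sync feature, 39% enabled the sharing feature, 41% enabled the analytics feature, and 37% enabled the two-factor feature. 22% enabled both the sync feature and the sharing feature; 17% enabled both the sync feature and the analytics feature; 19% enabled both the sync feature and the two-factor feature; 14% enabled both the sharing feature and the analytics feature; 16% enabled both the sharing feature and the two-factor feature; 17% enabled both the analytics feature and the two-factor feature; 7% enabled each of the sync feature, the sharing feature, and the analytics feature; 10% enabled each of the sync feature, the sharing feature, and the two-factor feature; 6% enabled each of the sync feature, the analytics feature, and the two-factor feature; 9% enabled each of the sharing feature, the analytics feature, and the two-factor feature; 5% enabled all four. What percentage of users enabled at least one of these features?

P(at least one) = 52 + 39 + 41 + 37 − 22 − 17 − 19 − 14 − 16 − 17 + 7 + 10 + 6 + 9 − 5 = 91%

91%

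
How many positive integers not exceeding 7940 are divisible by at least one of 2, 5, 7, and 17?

⌊7940/2⌋ + ⌊7940/5⌋ + ⌊7940/7⌋ + ⌊7940/17⌋ − ⌊7940/10⌋ − ⌊7940/14⌋ − ⌊7940/34⌋ − ⌊7940/35⌋ − ⌊7940/85⌋ − ⌊7940/119⌋ + ⌊7940/70⌋ + ⌊7940/170⌋ + ⌊7940/238⌋ + ⌊7940/595⌋ − ⌊7940/1190⌋ = 3970 + 1588 + 1134 + 467 − 794 − 567 − 233 − 226 − 93 − 66 + 113 + 46 + 33 + 13 − 6 = 5379

5379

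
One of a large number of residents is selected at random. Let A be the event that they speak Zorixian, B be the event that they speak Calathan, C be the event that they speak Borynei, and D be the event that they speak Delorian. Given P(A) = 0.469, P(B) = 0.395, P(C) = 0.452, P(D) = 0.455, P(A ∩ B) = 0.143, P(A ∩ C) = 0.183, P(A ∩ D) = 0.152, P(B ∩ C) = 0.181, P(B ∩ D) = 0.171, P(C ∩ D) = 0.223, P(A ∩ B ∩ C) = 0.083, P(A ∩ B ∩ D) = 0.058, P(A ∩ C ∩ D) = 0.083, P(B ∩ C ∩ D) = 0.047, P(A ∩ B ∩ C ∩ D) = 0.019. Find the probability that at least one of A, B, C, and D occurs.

By inclusion-exclusion,
P(A ∪ B ∪ C ∪ D) = 0.469 + 0.395 + 0.452 + 0.455 − 0.143 − 0.183 − 0.152 − 0.181 − 0.171 − 0.223 + 0.083 + 0.058 + 0.083 + 0.047 − 0.019 = 0.970

0.970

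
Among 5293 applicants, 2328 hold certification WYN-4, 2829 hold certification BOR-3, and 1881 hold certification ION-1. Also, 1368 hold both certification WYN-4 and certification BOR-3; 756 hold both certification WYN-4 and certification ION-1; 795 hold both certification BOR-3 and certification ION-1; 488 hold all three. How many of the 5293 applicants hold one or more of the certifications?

4607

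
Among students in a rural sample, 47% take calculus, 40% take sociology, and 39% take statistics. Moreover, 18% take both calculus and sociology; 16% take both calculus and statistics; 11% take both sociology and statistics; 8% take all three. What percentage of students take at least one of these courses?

89%

By inclusion-exclusion,
P(at least one) = 47 + 40 + 39 − 18 − 16 − 11 + 8 = 89%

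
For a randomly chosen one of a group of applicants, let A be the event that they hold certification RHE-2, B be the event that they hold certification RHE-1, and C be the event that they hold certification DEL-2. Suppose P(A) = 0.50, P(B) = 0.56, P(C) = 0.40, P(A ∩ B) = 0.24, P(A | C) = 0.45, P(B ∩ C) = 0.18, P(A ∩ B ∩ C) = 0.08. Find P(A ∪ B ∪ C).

P(A ∩ C) = P(C)·P(A|C) = 0.40 × 0.45 = 0.18
P(A ∪ B ∪ C) = 0.50 + 0.56 + 0.40 − 0.24 − 0.18 − 0.18 + 0.08 = 0.94

0.94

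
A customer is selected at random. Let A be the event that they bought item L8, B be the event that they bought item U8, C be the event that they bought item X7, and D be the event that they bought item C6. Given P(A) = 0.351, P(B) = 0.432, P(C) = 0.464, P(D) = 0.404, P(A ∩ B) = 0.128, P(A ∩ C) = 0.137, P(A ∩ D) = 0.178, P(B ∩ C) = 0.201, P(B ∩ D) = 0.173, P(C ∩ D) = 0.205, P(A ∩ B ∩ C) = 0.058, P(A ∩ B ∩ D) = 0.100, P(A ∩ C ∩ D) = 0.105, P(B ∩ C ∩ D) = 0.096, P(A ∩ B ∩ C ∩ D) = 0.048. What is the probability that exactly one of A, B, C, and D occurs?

0.492

By inclusion–exclusion (exactly-one form):
P(exactly one) = 0.351 + 0.432 + 0.464 + 0.404 − 2·0.128 − 2·0.137 − 2·0.178 − 2·0.201 − 2·0.173 − 2·0.205 + 3·0.058 + 3·0.100 + 3·0.105 + 3·0.096 − 4·0.048 = 0.492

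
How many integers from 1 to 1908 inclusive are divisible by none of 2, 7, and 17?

770

By inclusion–exclusion:
floor(1908/2) + floor(1908/7) + floor(1908/17) − floor(1908/14) − floor(1908/34) − floor(1908/119) + floor(1908/238) = 954 + 272 + 112 − 136 − 56 − 16 + 8 = 1138
1908 − 1138 = 770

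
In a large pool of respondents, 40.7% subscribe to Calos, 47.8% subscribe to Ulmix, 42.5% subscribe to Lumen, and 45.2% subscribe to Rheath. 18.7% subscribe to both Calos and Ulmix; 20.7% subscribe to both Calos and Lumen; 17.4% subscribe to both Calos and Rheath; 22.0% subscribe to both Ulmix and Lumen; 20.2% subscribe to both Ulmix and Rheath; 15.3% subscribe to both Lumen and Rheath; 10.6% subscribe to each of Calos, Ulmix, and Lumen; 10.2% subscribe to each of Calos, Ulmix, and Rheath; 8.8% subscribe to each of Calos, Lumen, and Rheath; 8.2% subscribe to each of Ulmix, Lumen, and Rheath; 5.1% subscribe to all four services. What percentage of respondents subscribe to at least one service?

94.6%

P(at least one) = 40.7 + 47.8 + 42.5 + 45.2 − 18.7 − 20.7 − 17.4 − 22.0 − 20.2 − 15.3 + 10.6 + 10.2 + 8.8 + 8.2 − 5.1 = 94.6%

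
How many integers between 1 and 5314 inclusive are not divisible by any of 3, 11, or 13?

2974

Using inclusion–exclusion:
1771 + 483 + 408 − 161 − 136 − 37 + 12 = 2340
5314 − 2340 = 2974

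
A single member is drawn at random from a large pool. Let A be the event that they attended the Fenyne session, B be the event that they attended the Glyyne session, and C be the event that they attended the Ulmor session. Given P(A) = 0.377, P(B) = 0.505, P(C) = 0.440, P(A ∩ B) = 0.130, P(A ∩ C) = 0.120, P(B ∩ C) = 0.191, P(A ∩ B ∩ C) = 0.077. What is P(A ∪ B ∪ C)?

0.958

Inclusion–exclusion gives
P(A ∪ B ∪ C) = 0.377 + 0.505 + 0.440 − 0.130 − 0.120 − 0.191 + 0.077 = 0.958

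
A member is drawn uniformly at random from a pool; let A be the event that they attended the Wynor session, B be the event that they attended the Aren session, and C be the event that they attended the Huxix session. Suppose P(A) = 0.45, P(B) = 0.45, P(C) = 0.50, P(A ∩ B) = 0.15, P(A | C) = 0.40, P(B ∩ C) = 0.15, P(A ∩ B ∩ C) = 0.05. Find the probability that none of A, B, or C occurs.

0.05

P(A ∩ C) = P(C)·P(A|C) = 0.50 × 0.40 = 0.20
By inclusion-exclusion,
P(A ∪ B ∪ C) = 0.45 + 0.45 + 0.50 − 0.15 − 0.20 − 0.15 + 0.05 = 0.95
P(none) = 1 − 0.95 = 0.05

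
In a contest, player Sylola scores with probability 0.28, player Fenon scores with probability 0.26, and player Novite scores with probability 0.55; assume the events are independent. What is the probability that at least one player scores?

0.76024

P(none) = (1 − 0.28) × (1 − 0.26) × (1 − 0.55) = 0.72 × 0.74 × 0.45 = 0.23976
P(at least one) = 1 − 0.23976 = 0.76024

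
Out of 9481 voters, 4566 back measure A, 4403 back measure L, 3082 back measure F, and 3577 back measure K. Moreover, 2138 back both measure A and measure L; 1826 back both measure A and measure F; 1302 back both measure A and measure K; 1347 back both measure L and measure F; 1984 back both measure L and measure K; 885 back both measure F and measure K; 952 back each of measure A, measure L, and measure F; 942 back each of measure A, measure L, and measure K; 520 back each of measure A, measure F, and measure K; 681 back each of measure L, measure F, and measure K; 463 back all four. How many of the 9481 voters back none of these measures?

703

N(≥1) = 4566 + 4403 + 3082 + 3577 − 2138 − 1826 − 1302 − 1347 − 1984 − 885 + 952 + 942 + 520 + 681 − 463 = 8778
None: 9481 − 8778 = 703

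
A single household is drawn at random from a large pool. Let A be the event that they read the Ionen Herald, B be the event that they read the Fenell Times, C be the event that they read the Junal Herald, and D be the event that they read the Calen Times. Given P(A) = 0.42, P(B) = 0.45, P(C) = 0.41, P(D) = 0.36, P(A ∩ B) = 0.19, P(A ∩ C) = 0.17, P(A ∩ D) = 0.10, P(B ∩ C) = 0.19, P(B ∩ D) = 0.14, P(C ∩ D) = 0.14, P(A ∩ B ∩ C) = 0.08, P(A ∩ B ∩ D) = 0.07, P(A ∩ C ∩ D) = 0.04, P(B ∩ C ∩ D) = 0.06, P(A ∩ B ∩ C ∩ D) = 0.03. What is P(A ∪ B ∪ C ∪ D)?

By inclusion–exclusion:
P(A ∪ B ∪ C ∪ D) = 0.42 + 0.45 + 0.41 + 0.36 − 0.19 − 0.17 − 0.10 − 0.19 − 0.14 − 0.14 + 0.08 + 0.07 + 0.04 + 0.06 − 0.03 = 0.93

0.93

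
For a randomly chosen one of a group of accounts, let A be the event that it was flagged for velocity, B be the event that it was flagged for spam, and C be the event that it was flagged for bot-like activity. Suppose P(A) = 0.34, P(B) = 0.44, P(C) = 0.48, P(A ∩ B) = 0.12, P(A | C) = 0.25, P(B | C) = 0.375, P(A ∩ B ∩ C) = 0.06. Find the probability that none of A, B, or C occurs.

P(A ∩ C) = P(C)·P(A|C) = 0.48 × 0.25 = 0.12
P(B ∩ C) = P(C)·P(B|C) = 0.48 × 0.375 = 0.18
Using inclusion–exclusion:
P(A ∪ B ∪ C) = 0.34 + 0.44 + 0.48 − 0.12 − 0.12 − 0.18 + 0.06 = 0.90
P(none) = 1 − 0.90 = 0.10

0.10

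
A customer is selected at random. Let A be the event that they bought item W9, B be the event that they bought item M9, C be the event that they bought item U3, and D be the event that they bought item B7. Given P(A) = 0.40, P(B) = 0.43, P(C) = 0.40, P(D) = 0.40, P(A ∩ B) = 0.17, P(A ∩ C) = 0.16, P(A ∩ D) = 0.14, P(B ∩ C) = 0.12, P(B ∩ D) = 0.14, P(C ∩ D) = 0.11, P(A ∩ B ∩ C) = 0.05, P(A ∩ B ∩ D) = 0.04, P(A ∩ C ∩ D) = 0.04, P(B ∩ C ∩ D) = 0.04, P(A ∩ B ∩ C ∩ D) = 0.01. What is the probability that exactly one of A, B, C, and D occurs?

By inclusion–exclusion (exactly-one form):
P(exactly one) = 0.40 + 0.43 + 0.40 + 0.40 − 2·0.17 − 2·0.16 − 2·0.14 − 2·0.12 − 2·0.14 − 2·0.11 + 3·0.05 + 3·0.04 + 3·0.04 + 3·0.04 − 4·0.01 = 0.42

0.42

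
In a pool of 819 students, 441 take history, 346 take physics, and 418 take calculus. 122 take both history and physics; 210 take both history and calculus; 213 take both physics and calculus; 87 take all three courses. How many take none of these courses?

72

By inclusion–exclusion:
|at least one| = 441 + 346 + 418 − 122 − 210 − 213 + 87 = 747
None: 819 − 747 = 72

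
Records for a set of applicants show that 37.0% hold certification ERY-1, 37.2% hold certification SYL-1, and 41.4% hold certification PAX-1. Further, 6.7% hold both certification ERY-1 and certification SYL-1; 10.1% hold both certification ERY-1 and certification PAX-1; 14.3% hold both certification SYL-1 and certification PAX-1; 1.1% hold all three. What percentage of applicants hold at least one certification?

85.6%

P(≥1) = 37.0 + 37.2 + 41.4 − 6.7 − 10.1 − 14.3 + 1.1 = 85.6%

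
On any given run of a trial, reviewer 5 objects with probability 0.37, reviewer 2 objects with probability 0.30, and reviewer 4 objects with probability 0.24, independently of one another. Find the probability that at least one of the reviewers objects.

P(none) = (1 − 0.37) × (1 − 0.30) × (1 − 0.24) = 0.63 × 0.70 × 0.76 = 0.33516
P(at least one) = 1 − 0.33516 = 0.66484

0.66484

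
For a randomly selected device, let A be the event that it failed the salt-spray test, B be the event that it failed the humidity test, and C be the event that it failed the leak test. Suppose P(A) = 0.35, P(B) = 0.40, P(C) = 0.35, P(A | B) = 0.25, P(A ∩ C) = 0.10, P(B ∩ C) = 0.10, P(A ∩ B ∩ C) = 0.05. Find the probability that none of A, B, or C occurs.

P(A ∩ B) = P(B)·P(A|B) = 0.40 × 0.25 = 0.10
P(A ∪ B ∪ C) = 0.35 + 0.40 + 0.35 − 0.10 − 0.10 − 0.10 + 0.05 = 0.85
P(none) = 1 − 0.85 = 0.15

0.15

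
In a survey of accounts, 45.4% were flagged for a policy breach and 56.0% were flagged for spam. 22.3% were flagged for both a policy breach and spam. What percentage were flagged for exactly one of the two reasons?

Using the inclusion–exclusion count for exactly one event:
P(exactly one) = 45.4 + 56.0 − 2·22.3 = 56.8%

56.8%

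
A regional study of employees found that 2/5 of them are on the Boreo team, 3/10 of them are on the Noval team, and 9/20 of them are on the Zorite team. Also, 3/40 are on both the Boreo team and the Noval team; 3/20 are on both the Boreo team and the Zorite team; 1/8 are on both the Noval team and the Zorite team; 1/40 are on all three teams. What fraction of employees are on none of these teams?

Using inclusion–exclusion:
P(union) = 2/5 + 3/10 + 9/20 − 3/40 − 3/20 − 1/8 + 1/40 = 33/40
P(none) = 1 − 33/40 = 7/40

7/40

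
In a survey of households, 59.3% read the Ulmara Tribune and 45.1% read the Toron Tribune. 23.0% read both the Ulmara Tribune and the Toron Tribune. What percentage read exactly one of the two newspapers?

P(exactly one) = 59.3 + 45.1 − 2·23.0 = 58.4%

58.4%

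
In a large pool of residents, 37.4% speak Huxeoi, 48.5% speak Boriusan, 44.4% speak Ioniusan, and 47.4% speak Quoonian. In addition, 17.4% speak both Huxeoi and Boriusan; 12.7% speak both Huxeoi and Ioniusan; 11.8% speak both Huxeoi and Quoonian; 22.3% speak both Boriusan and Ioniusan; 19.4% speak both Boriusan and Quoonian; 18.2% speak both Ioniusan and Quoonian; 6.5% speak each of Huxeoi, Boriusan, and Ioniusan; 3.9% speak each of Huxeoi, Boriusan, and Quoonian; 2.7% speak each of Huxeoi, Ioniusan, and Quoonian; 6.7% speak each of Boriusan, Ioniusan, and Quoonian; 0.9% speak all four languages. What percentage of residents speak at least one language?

94.8%

Inclusion–exclusion gives
P(union) = 37.4 + 48.5 + 44.4 + 47.4 − 17.4 − 12.7 − 11.8 − 22.3 − 19.4 − 18.2 + 6.5 + 3.9 + 2.7 + 6.7 − 0.9 = 94.8%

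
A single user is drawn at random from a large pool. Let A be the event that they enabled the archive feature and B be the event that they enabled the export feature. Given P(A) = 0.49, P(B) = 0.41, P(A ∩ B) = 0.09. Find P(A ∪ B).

0.81

By inclusion-exclusion,
P(A ∪ B) = 0.49 + 0.41 − 0.09 = 0.81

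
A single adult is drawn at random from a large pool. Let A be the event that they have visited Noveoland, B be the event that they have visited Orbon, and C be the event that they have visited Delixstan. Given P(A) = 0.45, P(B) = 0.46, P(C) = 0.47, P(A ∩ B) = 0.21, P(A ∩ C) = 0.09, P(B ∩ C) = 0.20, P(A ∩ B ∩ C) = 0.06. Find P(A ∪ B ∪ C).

P(A ∪ B ∪ C) = 0.45 + 0.46 + 0.47 − 0.21 − 0.09 − 0.20 + 0.06 = 0.94

0.94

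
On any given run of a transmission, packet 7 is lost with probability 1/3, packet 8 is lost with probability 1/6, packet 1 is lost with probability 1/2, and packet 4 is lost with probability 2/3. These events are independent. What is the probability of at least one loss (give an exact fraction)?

Since the events are independent, P(none) is the product of the individual non-occurrence probabilities.
P(none) = (1 − 1/3) × (1 − 1/6) × (1 − 1/2) × (1 − 2/3) = 2/3 × 5/6 × 1/2 × 1/3 = 5/54
P(at least one) = 1 − 5/54 = 49/54

49/54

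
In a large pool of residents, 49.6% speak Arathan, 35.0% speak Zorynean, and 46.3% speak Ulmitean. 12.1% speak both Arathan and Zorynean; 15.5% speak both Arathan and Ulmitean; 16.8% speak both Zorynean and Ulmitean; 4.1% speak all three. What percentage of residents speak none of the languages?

9.4%

Inclusion–exclusion gives
P(≥1) = 49.6 + 35.0 + 46.3 − 12.1 − 15.5 − 16.8 + 4.1 = 90.6%
P(none) = 100% − 90.6% = 9.4%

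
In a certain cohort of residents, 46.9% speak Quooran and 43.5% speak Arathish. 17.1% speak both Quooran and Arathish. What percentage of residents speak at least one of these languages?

73.3%

By inclusion–exclusion:
P(union) = 46.9 + 43.5 − 17.1 = 73.3%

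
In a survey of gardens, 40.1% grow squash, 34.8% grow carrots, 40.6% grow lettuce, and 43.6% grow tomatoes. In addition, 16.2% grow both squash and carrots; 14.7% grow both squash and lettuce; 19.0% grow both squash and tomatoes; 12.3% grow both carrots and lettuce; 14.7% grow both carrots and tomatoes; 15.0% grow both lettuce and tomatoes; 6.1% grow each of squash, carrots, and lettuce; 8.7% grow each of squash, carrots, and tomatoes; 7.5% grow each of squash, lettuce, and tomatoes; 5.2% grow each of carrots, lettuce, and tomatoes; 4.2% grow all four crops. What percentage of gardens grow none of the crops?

9.5%

P(union) = 40.1 + 34.8 + 40.6 + 43.6 − 16.2 − 14.7 − 19.0 − 12.3 − 14.7 − 15.0 + 6.1 + 8.7 + 7.5 + 5.2 − 4.2 = 90.5%
P(none) = 100% − 90.5% = 9.5%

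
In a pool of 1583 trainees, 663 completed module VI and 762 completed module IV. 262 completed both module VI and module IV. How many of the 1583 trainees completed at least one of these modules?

By inclusion-exclusion,
|union| = 663 + 762 − 262 = 1163

1163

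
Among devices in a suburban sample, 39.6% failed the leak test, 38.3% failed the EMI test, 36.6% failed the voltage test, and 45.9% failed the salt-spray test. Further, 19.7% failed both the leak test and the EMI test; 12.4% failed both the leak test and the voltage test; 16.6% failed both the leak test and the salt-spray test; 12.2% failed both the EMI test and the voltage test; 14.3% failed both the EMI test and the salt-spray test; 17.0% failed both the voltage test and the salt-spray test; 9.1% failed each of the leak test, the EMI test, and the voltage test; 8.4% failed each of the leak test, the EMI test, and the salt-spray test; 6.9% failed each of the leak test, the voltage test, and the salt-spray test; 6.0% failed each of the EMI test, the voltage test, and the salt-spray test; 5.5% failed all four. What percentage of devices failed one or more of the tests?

93.1%

P(union) = 39.6 + 38.3 + 36.6 + 45.9 − 19.7 − 12.4 − 16.6 − 12.2 − 14.3 − 17.0 + 9.1 + 8.4 + 6.9 + 6.0 − 5.5 = 93.1%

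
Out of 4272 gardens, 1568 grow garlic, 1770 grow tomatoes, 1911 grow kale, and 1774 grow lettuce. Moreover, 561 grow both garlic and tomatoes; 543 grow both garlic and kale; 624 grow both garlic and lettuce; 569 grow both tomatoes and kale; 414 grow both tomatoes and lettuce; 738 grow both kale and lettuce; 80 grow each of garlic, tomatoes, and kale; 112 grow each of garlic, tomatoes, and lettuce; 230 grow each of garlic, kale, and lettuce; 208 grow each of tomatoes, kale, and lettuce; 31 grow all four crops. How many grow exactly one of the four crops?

1891

By inclusion–exclusion (exactly-one form):
|exactly one| = 1568 + 1770 + 1911 + 1774 − 2·561 − 2·543 − 2·624 − 2·569 − 2·414 − 2·738 + 3·80 + 3·112 + 3·230 + 3·208 − 4·31 = 1891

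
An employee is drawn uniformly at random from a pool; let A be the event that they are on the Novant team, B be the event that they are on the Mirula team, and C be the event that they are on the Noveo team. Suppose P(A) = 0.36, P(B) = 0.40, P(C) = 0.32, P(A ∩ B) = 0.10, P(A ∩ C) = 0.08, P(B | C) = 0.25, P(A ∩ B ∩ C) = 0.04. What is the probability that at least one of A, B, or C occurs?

P(B ∩ C) = P(C)·P(B|C) = 0.32 × 0.25 = 0.08
P(A ∪ B ∪ C) = 0.36 + 0.40 + 0.32 − 0.10 − 0.08 − 0.08 + 0.04 = 0.86

0.86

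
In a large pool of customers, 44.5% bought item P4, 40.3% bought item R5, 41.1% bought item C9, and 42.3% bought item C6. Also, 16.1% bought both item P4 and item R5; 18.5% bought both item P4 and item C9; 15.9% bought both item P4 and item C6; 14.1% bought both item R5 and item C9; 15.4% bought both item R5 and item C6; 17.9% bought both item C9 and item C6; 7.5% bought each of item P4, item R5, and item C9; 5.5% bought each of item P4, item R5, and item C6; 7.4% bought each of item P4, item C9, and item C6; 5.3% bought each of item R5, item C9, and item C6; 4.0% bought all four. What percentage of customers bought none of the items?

P(at least one) = 44.5 + 40.3 + 41.1 + 42.3 − 16.1 − 18.5 − 15.9 − 14.1 − 15.4 − 17.9 + 7.5 + 5.5 + 7.4 + 5.3 − 4.0 = 92.0%
P(none) = 100% − 92.0% = 8.0%

8.0%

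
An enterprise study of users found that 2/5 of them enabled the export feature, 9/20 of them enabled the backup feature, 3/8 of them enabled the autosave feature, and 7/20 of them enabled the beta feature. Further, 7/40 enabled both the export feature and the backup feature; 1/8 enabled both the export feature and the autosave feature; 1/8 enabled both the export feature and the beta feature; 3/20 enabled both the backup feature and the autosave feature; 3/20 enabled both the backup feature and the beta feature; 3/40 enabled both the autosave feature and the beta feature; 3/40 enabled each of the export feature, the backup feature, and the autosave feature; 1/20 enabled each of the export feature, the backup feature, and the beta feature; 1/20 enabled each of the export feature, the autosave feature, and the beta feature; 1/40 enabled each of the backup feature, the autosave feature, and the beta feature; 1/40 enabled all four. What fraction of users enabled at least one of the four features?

19/20

Using inclusion–exclusion:
P(≥1) = 2/5 + 9/20 + 3/8 + 7/20 − 7/40 − 1/8 − 1/8 − 3/20 − 3/20 − 3/40 + 3/40 + 1/20 + 1/20 + 1/40 − 1/40 = 19/20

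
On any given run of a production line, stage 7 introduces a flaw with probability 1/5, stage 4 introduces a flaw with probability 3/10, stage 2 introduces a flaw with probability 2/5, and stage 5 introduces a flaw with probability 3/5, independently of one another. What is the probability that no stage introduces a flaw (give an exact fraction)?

Since the events are independent, P(none) is the product of the individual non-occurrence probabilities.
P(none) = (1 − 1/5) × (1 − 3/10) × (1 − 2/5) × (1 − 3/5) = 4/5 × 7/10 × 3/5 × 2/5 = 84/625

84/625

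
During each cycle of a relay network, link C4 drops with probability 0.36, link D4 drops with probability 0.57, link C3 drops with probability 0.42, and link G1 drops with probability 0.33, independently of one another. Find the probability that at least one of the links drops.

Since the events are independent, P(none) is the product of the individual non-occurrence probabilities.
P(none) = (1 − 0.36) × (1 − 0.57) × (1 − 0.42) × (1 − 0.33) = 0.64 × 0.43 × 0.58 × 0.67 = 0.10694272
P(at least one) = 1 − 0.10694272 = 0.89305728

0.89305728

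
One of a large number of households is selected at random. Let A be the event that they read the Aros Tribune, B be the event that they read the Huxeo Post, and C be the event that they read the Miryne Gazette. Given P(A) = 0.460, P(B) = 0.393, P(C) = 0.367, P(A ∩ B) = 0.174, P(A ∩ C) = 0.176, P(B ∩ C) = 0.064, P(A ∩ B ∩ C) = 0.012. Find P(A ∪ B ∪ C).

By inclusion-exclusion,
P(A ∪ B ∪ C) = 0.460 + 0.393 + 0.367 − 0.174 − 0.176 − 0.064 + 0.012 = 0.818

0.818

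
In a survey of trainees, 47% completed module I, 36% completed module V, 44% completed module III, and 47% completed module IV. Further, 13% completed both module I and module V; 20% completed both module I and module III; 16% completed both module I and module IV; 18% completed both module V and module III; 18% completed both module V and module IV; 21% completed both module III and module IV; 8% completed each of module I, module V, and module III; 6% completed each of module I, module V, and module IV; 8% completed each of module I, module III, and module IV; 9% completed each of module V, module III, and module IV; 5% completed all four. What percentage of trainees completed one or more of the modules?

94%

P(≥1) = 47 + 36 + 44 + 47 − 13 − 20 − 16 − 18 − 18 − 21 + 8 + 6 + 8 + 9 − 5 = 94%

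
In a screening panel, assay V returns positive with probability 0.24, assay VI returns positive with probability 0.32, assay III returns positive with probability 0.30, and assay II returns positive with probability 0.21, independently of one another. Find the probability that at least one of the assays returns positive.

0.7142096

P(none) = (1 − 0.24) × (1 − 0.32) × (1 − 0.30) × (1 − 0.21) = 0.76 × 0.68 × 0.70 × 0.79 = 0.2857904
P(at least one) = 1 − 0.2857904 = 0.7142096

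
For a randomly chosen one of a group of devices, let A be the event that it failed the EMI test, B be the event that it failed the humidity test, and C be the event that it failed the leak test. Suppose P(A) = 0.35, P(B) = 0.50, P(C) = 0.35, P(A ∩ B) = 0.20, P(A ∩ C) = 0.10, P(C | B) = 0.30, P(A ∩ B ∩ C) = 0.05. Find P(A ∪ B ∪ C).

0.80

P(B ∩ C) = P(B)·P(C|B) = 0.50 × 0.30 = 0.15
By inclusion–exclusion:
P(A ∪ B ∪ C) = 0.35 + 0.50 + 0.35 − 0.20 − 0.10 − 0.15 + 0.05 = 0.80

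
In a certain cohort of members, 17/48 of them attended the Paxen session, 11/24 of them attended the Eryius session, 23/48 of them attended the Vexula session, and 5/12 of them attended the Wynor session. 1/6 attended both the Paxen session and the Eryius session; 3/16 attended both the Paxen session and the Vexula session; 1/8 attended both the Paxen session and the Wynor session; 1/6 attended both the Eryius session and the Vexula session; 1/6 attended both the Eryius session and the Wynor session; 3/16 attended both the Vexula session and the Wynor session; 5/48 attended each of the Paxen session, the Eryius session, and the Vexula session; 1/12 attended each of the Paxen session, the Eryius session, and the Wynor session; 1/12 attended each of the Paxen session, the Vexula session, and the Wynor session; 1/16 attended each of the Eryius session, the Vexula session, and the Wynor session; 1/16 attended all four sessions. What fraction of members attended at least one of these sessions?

P(≥1) = 17/48 + 11/24 + 23/48 + 5/12 − 1/6 − 3/16 − 1/8 − 1/6 − 1/6 − 3/16 + 5/48 + 1/12 + 1/12 + 1/16 − 1/16 = 47/48

47/48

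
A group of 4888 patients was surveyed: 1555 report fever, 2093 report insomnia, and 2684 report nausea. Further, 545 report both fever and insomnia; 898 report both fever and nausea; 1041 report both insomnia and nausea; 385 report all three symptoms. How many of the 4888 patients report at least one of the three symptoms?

|union| = 1555 + 2093 + 2684 − 545 − 898 − 1041 + 385 = 4233

4233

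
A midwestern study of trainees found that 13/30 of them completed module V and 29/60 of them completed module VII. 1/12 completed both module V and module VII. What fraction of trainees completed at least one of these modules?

5/6

P(union) = 13/30 + 29/60 − 1/12 = 5/6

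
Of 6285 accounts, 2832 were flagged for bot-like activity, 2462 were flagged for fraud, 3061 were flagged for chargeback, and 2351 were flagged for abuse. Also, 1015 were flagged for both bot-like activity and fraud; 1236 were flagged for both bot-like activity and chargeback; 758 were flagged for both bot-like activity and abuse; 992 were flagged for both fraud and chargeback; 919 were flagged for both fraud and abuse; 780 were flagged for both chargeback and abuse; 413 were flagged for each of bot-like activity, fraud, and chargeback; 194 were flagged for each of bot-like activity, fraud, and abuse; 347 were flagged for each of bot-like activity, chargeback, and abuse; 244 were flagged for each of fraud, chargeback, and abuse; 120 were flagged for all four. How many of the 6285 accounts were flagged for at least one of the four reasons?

Apply inclusion-exclusion:
|at least one| = 2832 + 2462 + 3061 + 2351 − 1015 − 1236 − 758 − 992 − 919 − 780 + 413 + 194 + 347 + 244 − 120 = 6084

6084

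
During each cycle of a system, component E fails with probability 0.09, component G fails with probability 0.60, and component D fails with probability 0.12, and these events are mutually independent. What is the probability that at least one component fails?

P(none) = (1 − 0.09) × (1 − 0.60) × (1 − 0.12) = 0.91 × 0.40 × 0.88 = 0.32032
P(at least one) = 1 − 0.32032 = 0.67968

0.67968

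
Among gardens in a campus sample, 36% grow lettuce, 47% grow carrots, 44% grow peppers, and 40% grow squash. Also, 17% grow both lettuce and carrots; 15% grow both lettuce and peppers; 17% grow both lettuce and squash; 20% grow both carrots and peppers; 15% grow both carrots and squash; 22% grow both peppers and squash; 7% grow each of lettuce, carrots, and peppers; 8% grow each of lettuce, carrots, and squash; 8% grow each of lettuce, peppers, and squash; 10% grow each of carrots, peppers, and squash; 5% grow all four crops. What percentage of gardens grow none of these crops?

11%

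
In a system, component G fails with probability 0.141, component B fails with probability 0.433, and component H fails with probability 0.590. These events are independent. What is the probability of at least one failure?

0.80030827

P(none) = (1 − 0.141) × (1 − 0.433) × (1 − 0.590) = 0.859 × 0.567 × 0.410 = 0.19969173
P(at least one) = 1 − 0.19969173 = 0.80030827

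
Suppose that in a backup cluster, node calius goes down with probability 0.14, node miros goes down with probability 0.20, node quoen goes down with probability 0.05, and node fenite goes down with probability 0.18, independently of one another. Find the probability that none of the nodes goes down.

0.535952

P(none) = (1 − 0.14) × (1 − 0.20) × (1 − 0.05) × (1 − 0.18) = 0.86 × 0.80 × 0.95 × 0.82 = 0.535952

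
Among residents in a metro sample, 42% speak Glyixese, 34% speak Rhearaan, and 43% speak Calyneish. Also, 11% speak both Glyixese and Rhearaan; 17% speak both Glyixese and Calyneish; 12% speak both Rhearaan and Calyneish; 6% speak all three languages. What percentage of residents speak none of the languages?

P(at least one) = 42 + 34 + 43 − 11 − 17 − 12 + 6 = 85%
P(none) = 100% − 85% = 15%

15%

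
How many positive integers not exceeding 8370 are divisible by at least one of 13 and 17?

1098

By inclusion-exclusion,
floor(8370/13) + floor(8370/17) − floor(8370/221) = 643 + 492 − 37 = 1098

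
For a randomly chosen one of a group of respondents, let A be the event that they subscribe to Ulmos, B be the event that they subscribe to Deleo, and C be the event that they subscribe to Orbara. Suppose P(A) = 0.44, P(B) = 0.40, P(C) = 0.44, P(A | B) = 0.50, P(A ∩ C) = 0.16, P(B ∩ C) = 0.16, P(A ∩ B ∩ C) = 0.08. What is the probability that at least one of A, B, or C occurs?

0.84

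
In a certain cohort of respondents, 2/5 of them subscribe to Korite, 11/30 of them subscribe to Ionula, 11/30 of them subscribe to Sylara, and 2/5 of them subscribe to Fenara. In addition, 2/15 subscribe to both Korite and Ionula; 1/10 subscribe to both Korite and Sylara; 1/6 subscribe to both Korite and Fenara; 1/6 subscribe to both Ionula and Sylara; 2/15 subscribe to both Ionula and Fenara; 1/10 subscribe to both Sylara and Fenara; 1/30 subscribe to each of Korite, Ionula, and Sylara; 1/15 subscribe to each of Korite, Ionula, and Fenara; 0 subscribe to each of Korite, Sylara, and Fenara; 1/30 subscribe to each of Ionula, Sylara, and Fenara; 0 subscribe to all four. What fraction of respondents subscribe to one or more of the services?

P(≥1) = 2/5 + 11/30 + 11/30 + 2/5 − 2/15 − 1/10 − 1/6 − 1/6 − 2/15 − 1/10 + 1/30 + 1/15 + 0 + 1/30 − 0 = 13/15

13/15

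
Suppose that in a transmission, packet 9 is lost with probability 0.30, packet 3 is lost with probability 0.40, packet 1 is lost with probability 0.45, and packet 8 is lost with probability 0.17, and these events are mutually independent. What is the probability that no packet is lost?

P(none) = (1 − 0.30) × (1 − 0.40) × (1 − 0.45) × (1 − 0.17) = 0.70 × 0.60 × 0.55 × 0.83 = 0.19173

0.19173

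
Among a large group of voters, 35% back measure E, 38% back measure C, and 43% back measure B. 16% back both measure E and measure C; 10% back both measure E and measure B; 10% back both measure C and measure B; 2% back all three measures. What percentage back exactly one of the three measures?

50%

Using the inclusion–exclusion count for exactly one event:
P(exactly one) = 35 + 38 + 43 − 2·16 − 2·10 − 2·10 + 3·2 = 50%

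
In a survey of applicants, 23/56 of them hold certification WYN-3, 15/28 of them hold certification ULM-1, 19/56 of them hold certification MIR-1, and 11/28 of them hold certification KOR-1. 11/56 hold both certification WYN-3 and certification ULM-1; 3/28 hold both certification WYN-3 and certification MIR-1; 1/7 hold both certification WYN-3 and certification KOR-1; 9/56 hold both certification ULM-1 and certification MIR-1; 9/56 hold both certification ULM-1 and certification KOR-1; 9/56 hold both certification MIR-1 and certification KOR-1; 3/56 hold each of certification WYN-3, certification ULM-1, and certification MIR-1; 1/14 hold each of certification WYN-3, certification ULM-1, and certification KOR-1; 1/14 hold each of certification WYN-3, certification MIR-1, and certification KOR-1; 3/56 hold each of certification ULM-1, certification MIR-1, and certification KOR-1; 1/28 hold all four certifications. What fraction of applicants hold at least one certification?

By inclusion–exclusion:
P(≥1) = 23/56 + 15/28 + 19/56 + 11/28 − 11/56 − 3/28 − 1/7 − 9/56 − 9/56 − 9/56 + 3/56 + 1/14 + 1/14 + 3/56 − 1/28 = 27/28

27/28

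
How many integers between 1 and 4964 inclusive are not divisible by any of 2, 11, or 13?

2082

Apply inclusion-exclusion:
⌊4964/2⌋ + ⌊4964/11⌋ + ⌊4964/13⌋ − ⌊4964/22⌋ − ⌊4964/26⌋ − ⌊4964/143⌋ + ⌊4964/286⌋ = 2482 + 451 + 381 − 225 − 190 − 34 + 17 = 2882
4964 − 2882 = 2082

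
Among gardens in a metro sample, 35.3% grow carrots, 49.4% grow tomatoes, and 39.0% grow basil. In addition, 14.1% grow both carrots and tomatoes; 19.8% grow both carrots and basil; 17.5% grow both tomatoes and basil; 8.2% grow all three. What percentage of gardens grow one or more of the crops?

80.5%

P(at least one) = 35.3 + 49.4 + 39.0 − 14.1 − 19.8 − 17.5 + 8.2 = 80.5%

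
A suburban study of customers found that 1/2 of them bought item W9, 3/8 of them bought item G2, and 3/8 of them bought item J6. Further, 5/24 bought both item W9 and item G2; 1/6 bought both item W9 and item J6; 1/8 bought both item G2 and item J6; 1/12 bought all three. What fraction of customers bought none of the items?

1/6

Inclusion–exclusion gives
P(≥1) = 1/2 + 3/8 + 3/8 − 5/24 − 1/6 − 1/8 + 1/12 = 5/6
P(none) = 1 − 5/6 = 1/6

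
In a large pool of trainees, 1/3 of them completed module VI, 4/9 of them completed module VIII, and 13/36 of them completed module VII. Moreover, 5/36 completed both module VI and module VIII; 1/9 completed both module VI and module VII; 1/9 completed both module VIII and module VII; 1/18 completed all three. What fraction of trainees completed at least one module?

5/6

Apply inclusion-exclusion:
P(union) = 1/3 + 4/9 + 13/36 − 5/36 − 1/9 − 1/9 + 1/18 = 5/6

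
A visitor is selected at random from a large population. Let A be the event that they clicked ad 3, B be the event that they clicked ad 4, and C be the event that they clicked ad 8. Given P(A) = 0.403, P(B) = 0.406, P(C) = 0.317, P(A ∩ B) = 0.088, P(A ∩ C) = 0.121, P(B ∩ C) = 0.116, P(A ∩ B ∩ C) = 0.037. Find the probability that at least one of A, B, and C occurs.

By inclusion–exclusion:
P(A ∪ B ∪ C) = 0.403 + 0.406 + 0.317 − 0.088 − 0.121 − 0.116 + 0.037 = 0.838

0.838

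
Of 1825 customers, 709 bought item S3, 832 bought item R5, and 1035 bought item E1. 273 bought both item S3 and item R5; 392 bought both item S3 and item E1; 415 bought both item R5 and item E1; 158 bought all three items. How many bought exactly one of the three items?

890

N(exactly one) = 709 + 832 + 1035 − 2·273 − 2·392 − 2·415 + 3·158 = 890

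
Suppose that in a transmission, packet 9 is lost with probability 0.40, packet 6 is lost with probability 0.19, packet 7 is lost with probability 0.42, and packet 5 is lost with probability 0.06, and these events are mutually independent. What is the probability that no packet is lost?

0.2649672

P(none) = (1 − 0.40) × (1 − 0.19) × (1 − 0.42) × (1 − 0.06) = 0.60 × 0.81 × 0.58 × 0.94 = 0.2649672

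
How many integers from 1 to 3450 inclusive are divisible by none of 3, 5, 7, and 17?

1485

1150 + 690 + 492 + 202 − 230 − 164 − 67 − 98 − 40 − 28 + 32 + 13 + 9 + 5 − 1 = 1965
3450 − 1965 = 1485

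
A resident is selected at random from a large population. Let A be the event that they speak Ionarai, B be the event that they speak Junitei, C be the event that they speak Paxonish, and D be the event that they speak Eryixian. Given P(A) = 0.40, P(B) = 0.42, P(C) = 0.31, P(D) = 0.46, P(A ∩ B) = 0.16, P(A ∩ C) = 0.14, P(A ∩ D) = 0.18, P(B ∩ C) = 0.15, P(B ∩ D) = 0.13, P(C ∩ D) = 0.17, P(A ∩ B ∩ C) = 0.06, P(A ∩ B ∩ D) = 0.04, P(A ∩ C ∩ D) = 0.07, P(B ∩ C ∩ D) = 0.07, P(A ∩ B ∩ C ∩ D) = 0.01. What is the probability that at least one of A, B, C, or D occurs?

0.89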